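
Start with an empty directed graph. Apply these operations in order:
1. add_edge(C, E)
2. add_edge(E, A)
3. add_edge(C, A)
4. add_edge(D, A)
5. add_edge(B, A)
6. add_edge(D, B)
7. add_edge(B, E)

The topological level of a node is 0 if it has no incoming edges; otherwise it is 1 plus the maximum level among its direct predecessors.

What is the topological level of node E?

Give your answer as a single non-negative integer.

Op 1: add_edge(C, E). Edges now: 1
Op 2: add_edge(E, A). Edges now: 2
Op 3: add_edge(C, A). Edges now: 3
Op 4: add_edge(D, A). Edges now: 4
Op 5: add_edge(B, A). Edges now: 5
Op 6: add_edge(D, B). Edges now: 6
Op 7: add_edge(B, E). Edges now: 7
Compute levels (Kahn BFS):
  sources (in-degree 0): C, D
  process C: level=0
    C->A: in-degree(A)=3, level(A)>=1
    C->E: in-degree(E)=1, level(E)>=1
  process D: level=0
    D->A: in-degree(A)=2, level(A)>=1
    D->B: in-degree(B)=0, level(B)=1, enqueue
  process B: level=1
    B->A: in-degree(A)=1, level(A)>=2
    B->E: in-degree(E)=0, level(E)=2, enqueue
  process E: level=2
    E->A: in-degree(A)=0, level(A)=3, enqueue
  process A: level=3
All levels: A:3, B:1, C:0, D:0, E:2
level(E) = 2

Answer: 2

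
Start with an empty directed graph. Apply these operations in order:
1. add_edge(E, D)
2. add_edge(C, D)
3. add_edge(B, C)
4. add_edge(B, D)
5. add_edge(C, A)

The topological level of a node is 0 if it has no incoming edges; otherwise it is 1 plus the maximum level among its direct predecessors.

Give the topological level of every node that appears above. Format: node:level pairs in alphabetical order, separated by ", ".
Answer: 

Answer: A:2, B:0, C:1, D:2, E:0

Derivation:
Op 1: add_edge(E, D). Edges now: 1
Op 2: add_edge(C, D). Edges now: 2
Op 3: add_edge(B, C). Edges now: 3
Op 4: add_edge(B, D). Edges now: 4
Op 5: add_edge(C, A). Edges now: 5
Compute levels (Kahn BFS):
  sources (in-degree 0): B, E
  process B: level=0
    B->C: in-degree(C)=0, level(C)=1, enqueue
    B->D: in-degree(D)=2, level(D)>=1
  process E: level=0
    E->D: in-degree(D)=1, level(D)>=1
  process C: level=1
    C->A: in-degree(A)=0, level(A)=2, enqueue
    C->D: in-degree(D)=0, level(D)=2, enqueue
  process A: level=2
  process D: level=2
All levels: A:2, B:0, C:1, D:2, E:0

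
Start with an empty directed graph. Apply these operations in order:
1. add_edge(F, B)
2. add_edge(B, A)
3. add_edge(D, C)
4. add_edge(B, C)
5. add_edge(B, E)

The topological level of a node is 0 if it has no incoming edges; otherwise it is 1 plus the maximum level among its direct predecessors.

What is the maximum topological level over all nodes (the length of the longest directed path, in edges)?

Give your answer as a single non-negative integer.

Op 1: add_edge(F, B). Edges now: 1
Op 2: add_edge(B, A). Edges now: 2
Op 3: add_edge(D, C). Edges now: 3
Op 4: add_edge(B, C). Edges now: 4
Op 5: add_edge(B, E). Edges now: 5
Compute levels (Kahn BFS):
  sources (in-degree 0): D, F
  process D: level=0
    D->C: in-degree(C)=1, level(C)>=1
  process F: level=0
    F->B: in-degree(B)=0, level(B)=1, enqueue
  process B: level=1
    B->A: in-degree(A)=0, level(A)=2, enqueue
    B->C: in-degree(C)=0, level(C)=2, enqueue
    B->E: in-degree(E)=0, level(E)=2, enqueue
  process A: level=2
  process C: level=2
  process E: level=2
All levels: A:2, B:1, C:2, D:0, E:2, F:0
max level = 2

Answer: 2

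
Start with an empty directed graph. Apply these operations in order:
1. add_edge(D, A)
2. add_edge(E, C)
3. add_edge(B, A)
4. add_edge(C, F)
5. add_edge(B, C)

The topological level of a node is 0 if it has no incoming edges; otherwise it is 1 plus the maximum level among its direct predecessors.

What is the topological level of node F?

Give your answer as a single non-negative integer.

Answer: 2

Derivation:
Op 1: add_edge(D, A). Edges now: 1
Op 2: add_edge(E, C). Edges now: 2
Op 3: add_edge(B, A). Edges now: 3
Op 4: add_edge(C, F). Edges now: 4
Op 5: add_edge(B, C). Edges now: 5
Compute levels (Kahn BFS):
  sources (in-degree 0): B, D, E
  process B: level=0
    B->A: in-degree(A)=1, level(A)>=1
    B->C: in-degree(C)=1, level(C)>=1
  process D: level=0
    D->A: in-degree(A)=0, level(A)=1, enqueue
  process E: level=0
    E->C: in-degree(C)=0, level(C)=1, enqueue
  process A: level=1
  process C: level=1
    C->F: in-degree(F)=0, level(F)=2, enqueue
  process F: level=2
All levels: A:1, B:0, C:1, D:0, E:0, F:2
level(F) = 2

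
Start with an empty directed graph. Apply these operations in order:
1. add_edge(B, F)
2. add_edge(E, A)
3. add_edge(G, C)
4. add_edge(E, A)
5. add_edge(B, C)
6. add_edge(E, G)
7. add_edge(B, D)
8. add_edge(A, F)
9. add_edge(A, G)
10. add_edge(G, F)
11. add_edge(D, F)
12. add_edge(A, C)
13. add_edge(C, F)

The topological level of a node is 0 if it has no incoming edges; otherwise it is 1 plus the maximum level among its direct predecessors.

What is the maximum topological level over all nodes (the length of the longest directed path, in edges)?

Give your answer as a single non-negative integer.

Answer: 4

Derivation:
Op 1: add_edge(B, F). Edges now: 1
Op 2: add_edge(E, A). Edges now: 2
Op 3: add_edge(G, C). Edges now: 3
Op 4: add_edge(E, A) (duplicate, no change). Edges now: 3
Op 5: add_edge(B, C). Edges now: 4
Op 6: add_edge(E, G). Edges now: 5
Op 7: add_edge(B, D). Edges now: 6
Op 8: add_edge(A, F). Edges now: 7
Op 9: add_edge(A, G). Edges now: 8
Op 10: add_edge(G, F). Edges now: 9
Op 11: add_edge(D, F). Edges now: 10
Op 12: add_edge(A, C). Edges now: 11
Op 13: add_edge(C, F). Edges now: 12
Compute levels (Kahn BFS):
  sources (in-degree 0): B, E
  process B: level=0
    B->C: in-degree(C)=2, level(C)>=1
    B->D: in-degree(D)=0, level(D)=1, enqueue
    B->F: in-degree(F)=4, level(F)>=1
  process E: level=0
    E->A: in-degree(A)=0, level(A)=1, enqueue
    E->G: in-degree(G)=1, level(G)>=1
  process D: level=1
    D->F: in-degree(F)=3, level(F)>=2
  process A: level=1
    A->C: in-degree(C)=1, level(C)>=2
    A->F: in-degree(F)=2, level(F)>=2
    A->G: in-degree(G)=0, level(G)=2, enqueue
  process G: level=2
    G->C: in-degree(C)=0, level(C)=3, enqueue
    G->F: in-degree(F)=1, level(F)>=3
  process C: level=3
    C->F: in-degree(F)=0, level(F)=4, enqueue
  process F: level=4
All levels: A:1, B:0, C:3, D:1, E:0, F:4, G:2
max level = 4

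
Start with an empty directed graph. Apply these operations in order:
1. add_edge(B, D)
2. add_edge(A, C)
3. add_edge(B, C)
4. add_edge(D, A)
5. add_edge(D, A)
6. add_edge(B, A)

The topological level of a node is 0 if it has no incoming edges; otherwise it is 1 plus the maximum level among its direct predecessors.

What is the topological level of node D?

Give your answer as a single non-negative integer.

Answer: 1

Derivation:
Op 1: add_edge(B, D). Edges now: 1
Op 2: add_edge(A, C). Edges now: 2
Op 3: add_edge(B, C). Edges now: 3
Op 4: add_edge(D, A). Edges now: 4
Op 5: add_edge(D, A) (duplicate, no change). Edges now: 4
Op 6: add_edge(B, A). Edges now: 5
Compute levels (Kahn BFS):
  sources (in-degree 0): B
  process B: level=0
    B->A: in-degree(A)=1, level(A)>=1
    B->C: in-degree(C)=1, level(C)>=1
    B->D: in-degree(D)=0, level(D)=1, enqueue
  process D: level=1
    D->A: in-degree(A)=0, level(A)=2, enqueue
  process A: level=2
    A->C: in-degree(C)=0, level(C)=3, enqueue
  process C: level=3
All levels: A:2, B:0, C:3, D:1
level(D) = 1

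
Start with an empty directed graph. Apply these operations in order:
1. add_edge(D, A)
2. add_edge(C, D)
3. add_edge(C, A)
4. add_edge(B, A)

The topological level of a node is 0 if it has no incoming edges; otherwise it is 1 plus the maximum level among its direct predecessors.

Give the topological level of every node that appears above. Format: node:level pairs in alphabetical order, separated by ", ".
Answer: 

Op 1: add_edge(D, A). Edges now: 1
Op 2: add_edge(C, D). Edges now: 2
Op 3: add_edge(C, A). Edges now: 3
Op 4: add_edge(B, A). Edges now: 4
Compute levels (Kahn BFS):
  sources (in-degree 0): B, C
  process B: level=0
    B->A: in-degree(A)=2, level(A)>=1
  process C: level=0
    C->A: in-degree(A)=1, level(A)>=1
    C->D: in-degree(D)=0, level(D)=1, enqueue
  process D: level=1
    D->A: in-degree(A)=0, level(A)=2, enqueue
  process A: level=2
All levels: A:2, B:0, C:0, D:1

Answer: A:2, B:0, C:0, D:1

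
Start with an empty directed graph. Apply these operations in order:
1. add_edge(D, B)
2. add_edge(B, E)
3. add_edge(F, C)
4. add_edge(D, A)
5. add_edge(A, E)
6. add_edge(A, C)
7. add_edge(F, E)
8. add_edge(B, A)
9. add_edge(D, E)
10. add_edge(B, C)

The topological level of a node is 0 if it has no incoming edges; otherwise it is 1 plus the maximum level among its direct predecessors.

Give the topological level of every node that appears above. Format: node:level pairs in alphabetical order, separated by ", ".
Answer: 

Op 1: add_edge(D, B). Edges now: 1
Op 2: add_edge(B, E). Edges now: 2
Op 3: add_edge(F, C). Edges now: 3
Op 4: add_edge(D, A). Edges now: 4
Op 5: add_edge(A, E). Edges now: 5
Op 6: add_edge(A, C). Edges now: 6
Op 7: add_edge(F, E). Edges now: 7
Op 8: add_edge(B, A). Edges now: 8
Op 9: add_edge(D, E). Edges now: 9
Op 10: add_edge(B, C). Edges now: 10
Compute levels (Kahn BFS):
  sources (in-degree 0): D, F
  process D: level=0
    D->A: in-degree(A)=1, level(A)>=1
    D->B: in-degree(B)=0, level(B)=1, enqueue
    D->E: in-degree(E)=3, level(E)>=1
  process F: level=0
    F->C: in-degree(C)=2, level(C)>=1
    F->E: in-degree(E)=2, level(E)>=1
  process B: level=1
    B->A: in-degree(A)=0, level(A)=2, enqueue
    B->C: in-degree(C)=1, level(C)>=2
    B->E: in-degree(E)=1, level(E)>=2
  process A: level=2
    A->C: in-degree(C)=0, level(C)=3, enqueue
    A->E: in-degree(E)=0, level(E)=3, enqueue
  process C: level=3
  process E: level=3
All levels: A:2, B:1, C:3, D:0, E:3, F:0

Answer: A:2, B:1, C:3, D:0, E:3, F:0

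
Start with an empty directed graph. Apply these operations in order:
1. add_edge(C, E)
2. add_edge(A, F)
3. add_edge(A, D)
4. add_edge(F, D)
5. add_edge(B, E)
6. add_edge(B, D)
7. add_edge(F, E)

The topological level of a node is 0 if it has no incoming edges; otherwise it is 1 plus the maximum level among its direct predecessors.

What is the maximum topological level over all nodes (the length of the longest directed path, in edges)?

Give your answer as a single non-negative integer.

Answer: 2

Derivation:
Op 1: add_edge(C, E). Edges now: 1
Op 2: add_edge(A, F). Edges now: 2
Op 3: add_edge(A, D). Edges now: 3
Op 4: add_edge(F, D). Edges now: 4
Op 5: add_edge(B, E). Edges now: 5
Op 6: add_edge(B, D). Edges now: 6
Op 7: add_edge(F, E). Edges now: 7
Compute levels (Kahn BFS):
  sources (in-degree 0): A, B, C
  process A: level=0
    A->D: in-degree(D)=2, level(D)>=1
    A->F: in-degree(F)=0, level(F)=1, enqueue
  process B: level=0
    B->D: in-degree(D)=1, level(D)>=1
    B->E: in-degree(E)=2, level(E)>=1
  process C: level=0
    C->E: in-degree(E)=1, level(E)>=1
  process F: level=1
    F->D: in-degree(D)=0, level(D)=2, enqueue
    F->E: in-degree(E)=0, level(E)=2, enqueue
  process D: level=2
  process E: level=2
All levels: A:0, B:0, C:0, D:2, E:2, F:1
max level = 2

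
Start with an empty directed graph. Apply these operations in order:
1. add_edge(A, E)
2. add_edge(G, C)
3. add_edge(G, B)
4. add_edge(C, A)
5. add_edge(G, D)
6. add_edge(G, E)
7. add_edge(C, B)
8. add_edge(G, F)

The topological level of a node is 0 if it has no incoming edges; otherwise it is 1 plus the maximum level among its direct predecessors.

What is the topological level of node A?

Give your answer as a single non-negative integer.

Answer: 2

Derivation:
Op 1: add_edge(A, E). Edges now: 1
Op 2: add_edge(G, C). Edges now: 2
Op 3: add_edge(G, B). Edges now: 3
Op 4: add_edge(C, A). Edges now: 4
Op 5: add_edge(G, D). Edges now: 5
Op 6: add_edge(G, E). Edges now: 6
Op 7: add_edge(C, B). Edges now: 7
Op 8: add_edge(G, F). Edges now: 8
Compute levels (Kahn BFS):
  sources (in-degree 0): G
  process G: level=0
    G->B: in-degree(B)=1, level(B)>=1
    G->C: in-degree(C)=0, level(C)=1, enqueue
    G->D: in-degree(D)=0, level(D)=1, enqueue
    G->E: in-degree(E)=1, level(E)>=1
    G->F: in-degree(F)=0, level(F)=1, enqueue
  process C: level=1
    C->A: in-degree(A)=0, level(A)=2, enqueue
    C->B: in-degree(B)=0, level(B)=2, enqueue
  process D: level=1
  process F: level=1
  process A: level=2
    A->E: in-degree(E)=0, level(E)=3, enqueue
  process B: level=2
  process E: level=3
All levels: A:2, B:2, C:1, D:1, E:3, F:1, G:0
level(A) = 2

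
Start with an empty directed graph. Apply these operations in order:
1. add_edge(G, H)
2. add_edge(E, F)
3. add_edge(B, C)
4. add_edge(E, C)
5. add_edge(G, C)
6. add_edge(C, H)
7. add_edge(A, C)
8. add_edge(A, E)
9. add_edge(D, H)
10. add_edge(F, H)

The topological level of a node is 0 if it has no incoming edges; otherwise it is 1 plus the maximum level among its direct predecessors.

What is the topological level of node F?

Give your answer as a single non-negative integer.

Answer: 2

Derivation:
Op 1: add_edge(G, H). Edges now: 1
Op 2: add_edge(E, F). Edges now: 2
Op 3: add_edge(B, C). Edges now: 3
Op 4: add_edge(E, C). Edges now: 4
Op 5: add_edge(G, C). Edges now: 5
Op 6: add_edge(C, H). Edges now: 6
Op 7: add_edge(A, C). Edges now: 7
Op 8: add_edge(A, E). Edges now: 8
Op 9: add_edge(D, H). Edges now: 9
Op 10: add_edge(F, H). Edges now: 10
Compute levels (Kahn BFS):
  sources (in-degree 0): A, B, D, G
  process A: level=0
    A->C: in-degree(C)=3, level(C)>=1
    A->E: in-degree(E)=0, level(E)=1, enqueue
  process B: level=0
    B->C: in-degree(C)=2, level(C)>=1
  process D: level=0
    D->H: in-degree(H)=3, level(H)>=1
  process G: level=0
    G->C: in-degree(C)=1, level(C)>=1
    G->H: in-degree(H)=2, level(H)>=1
  process E: level=1
    E->C: in-degree(C)=0, level(C)=2, enqueue
    E->F: in-degree(F)=0, level(F)=2, enqueue
  process C: level=2
    C->H: in-degree(H)=1, level(H)>=3
  process F: level=2
    F->H: in-degree(H)=0, level(H)=3, enqueue
  process H: level=3
All levels: A:0, B:0, C:2, D:0, E:1, F:2, G:0, H:3
level(F) = 2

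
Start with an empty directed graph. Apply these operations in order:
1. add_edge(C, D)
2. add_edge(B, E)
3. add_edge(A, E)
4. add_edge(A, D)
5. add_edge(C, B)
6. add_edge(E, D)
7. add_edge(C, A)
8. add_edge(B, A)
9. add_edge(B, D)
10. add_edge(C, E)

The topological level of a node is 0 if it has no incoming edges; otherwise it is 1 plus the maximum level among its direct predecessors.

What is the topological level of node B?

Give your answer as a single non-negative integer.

Answer: 1

Derivation:
Op 1: add_edge(C, D). Edges now: 1
Op 2: add_edge(B, E). Edges now: 2
Op 3: add_edge(A, E). Edges now: 3
Op 4: add_edge(A, D). Edges now: 4
Op 5: add_edge(C, B). Edges now: 5
Op 6: add_edge(E, D). Edges now: 6
Op 7: add_edge(C, A). Edges now: 7
Op 8: add_edge(B, A). Edges now: 8
Op 9: add_edge(B, D). Edges now: 9
Op 10: add_edge(C, E). Edges now: 10
Compute levels (Kahn BFS):
  sources (in-degree 0): C
  process C: level=0
    C->A: in-degree(A)=1, level(A)>=1
    C->B: in-degree(B)=0, level(B)=1, enqueue
    C->D: in-degree(D)=3, level(D)>=1
    C->E: in-degree(E)=2, level(E)>=1
  process B: level=1
    B->A: in-degree(A)=0, level(A)=2, enqueue
    B->D: in-degree(D)=2, level(D)>=2
    B->E: in-degree(E)=1, level(E)>=2
  process A: level=2
    A->D: in-degree(D)=1, level(D)>=3
    A->E: in-degree(E)=0, level(E)=3, enqueue
  process E: level=3
    E->D: in-degree(D)=0, level(D)=4, enqueue
  process D: level=4
All levels: A:2, B:1, C:0, D:4, E:3
level(B) = 1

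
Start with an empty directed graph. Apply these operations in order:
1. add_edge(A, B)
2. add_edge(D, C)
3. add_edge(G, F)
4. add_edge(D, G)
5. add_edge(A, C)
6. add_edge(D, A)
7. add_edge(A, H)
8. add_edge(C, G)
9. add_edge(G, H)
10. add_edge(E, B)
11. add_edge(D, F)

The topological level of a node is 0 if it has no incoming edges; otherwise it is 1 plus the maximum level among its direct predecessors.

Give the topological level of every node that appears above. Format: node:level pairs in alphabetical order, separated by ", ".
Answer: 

Answer: A:1, B:2, C:2, D:0, E:0, F:4, G:3, H:4

Derivation:
Op 1: add_edge(A, B). Edges now: 1
Op 2: add_edge(D, C). Edges now: 2
Op 3: add_edge(G, F). Edges now: 3
Op 4: add_edge(D, G). Edges now: 4
Op 5: add_edge(A, C). Edges now: 5
Op 6: add_edge(D, A). Edges now: 6
Op 7: add_edge(A, H). Edges now: 7
Op 8: add_edge(C, G). Edges now: 8
Op 9: add_edge(G, H). Edges now: 9
Op 10: add_edge(E, B). Edges now: 10
Op 11: add_edge(D, F). Edges now: 11
Compute levels (Kahn BFS):
  sources (in-degree 0): D, E
  process D: level=0
    D->A: in-degree(A)=0, level(A)=1, enqueue
    D->C: in-degree(C)=1, level(C)>=1
    D->F: in-degree(F)=1, level(F)>=1
    D->G: in-degree(G)=1, level(G)>=1
  process E: level=0
    E->B: in-degree(B)=1, level(B)>=1
  process A: level=1
    A->B: in-degree(B)=0, level(B)=2, enqueue
    A->C: in-degree(C)=0, level(C)=2, enqueue
    A->H: in-degree(H)=1, level(H)>=2
  process B: level=2
  process C: level=2
    C->G: in-degree(G)=0, level(G)=3, enqueue
  process G: level=3
    G->F: in-degree(F)=0, level(F)=4, enqueue
    G->H: in-degree(H)=0, level(H)=4, enqueue
  process F: level=4
  process H: level=4
All levels: A:1, B:2, C:2, D:0, E:0, F:4, G:3, H:4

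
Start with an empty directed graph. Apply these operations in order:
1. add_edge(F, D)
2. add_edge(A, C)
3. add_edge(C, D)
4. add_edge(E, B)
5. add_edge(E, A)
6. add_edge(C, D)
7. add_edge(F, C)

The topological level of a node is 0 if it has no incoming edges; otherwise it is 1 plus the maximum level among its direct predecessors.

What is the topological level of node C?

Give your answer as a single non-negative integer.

Op 1: add_edge(F, D). Edges now: 1
Op 2: add_edge(A, C). Edges now: 2
Op 3: add_edge(C, D). Edges now: 3
Op 4: add_edge(E, B). Edges now: 4
Op 5: add_edge(E, A). Edges now: 5
Op 6: add_edge(C, D) (duplicate, no change). Edges now: 5
Op 7: add_edge(F, C). Edges now: 6
Compute levels (Kahn BFS):
  sources (in-degree 0): E, F
  process E: level=0
    E->A: in-degree(A)=0, level(A)=1, enqueue
    E->B: in-degree(B)=0, level(B)=1, enqueue
  process F: level=0
    F->C: in-degree(C)=1, level(C)>=1
    F->D: in-degree(D)=1, level(D)>=1
  process A: level=1
    A->C: in-degree(C)=0, level(C)=2, enqueue
  process B: level=1
  process C: level=2
    C->D: in-degree(D)=0, level(D)=3, enqueue
  process D: level=3
All levels: A:1, B:1, C:2, D:3, E:0, F:0
level(C) = 2

Answer: 2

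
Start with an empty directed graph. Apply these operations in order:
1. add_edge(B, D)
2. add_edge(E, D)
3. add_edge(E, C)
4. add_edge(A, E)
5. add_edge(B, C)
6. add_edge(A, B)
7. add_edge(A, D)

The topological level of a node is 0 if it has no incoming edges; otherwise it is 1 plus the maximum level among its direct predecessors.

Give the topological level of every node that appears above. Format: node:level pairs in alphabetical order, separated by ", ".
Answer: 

Op 1: add_edge(B, D). Edges now: 1
Op 2: add_edge(E, D). Edges now: 2
Op 3: add_edge(E, C). Edges now: 3
Op 4: add_edge(A, E). Edges now: 4
Op 5: add_edge(B, C). Edges now: 5
Op 6: add_edge(A, B). Edges now: 6
Op 7: add_edge(A, D). Edges now: 7
Compute levels (Kahn BFS):
  sources (in-degree 0): A
  process A: level=0
    A->B: in-degree(B)=0, level(B)=1, enqueue
    A->D: in-degree(D)=2, level(D)>=1
    A->E: in-degree(E)=0, level(E)=1, enqueue
  process B: level=1
    B->C: in-degree(C)=1, level(C)>=2
    B->D: in-degree(D)=1, level(D)>=2
  process E: level=1
    E->C: in-degree(C)=0, level(C)=2, enqueue
    E->D: in-degree(D)=0, level(D)=2, enqueue
  process C: level=2
  process D: level=2
All levels: A:0, B:1, C:2, D:2, E:1

Answer: A:0, B:1, C:2, D:2, E:1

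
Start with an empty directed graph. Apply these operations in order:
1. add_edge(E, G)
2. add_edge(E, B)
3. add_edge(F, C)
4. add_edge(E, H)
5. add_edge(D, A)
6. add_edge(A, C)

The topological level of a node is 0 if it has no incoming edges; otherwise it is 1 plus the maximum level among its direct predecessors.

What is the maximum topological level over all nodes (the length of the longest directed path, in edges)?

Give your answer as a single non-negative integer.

Answer: 2

Derivation:
Op 1: add_edge(E, G). Edges now: 1
Op 2: add_edge(E, B). Edges now: 2
Op 3: add_edge(F, C). Edges now: 3
Op 4: add_edge(E, H). Edges now: 4
Op 5: add_edge(D, A). Edges now: 5
Op 6: add_edge(A, C). Edges now: 6
Compute levels (Kahn BFS):
  sources (in-degree 0): D, E, F
  process D: level=0
    D->A: in-degree(A)=0, level(A)=1, enqueue
  process E: level=0
    E->B: in-degree(B)=0, level(B)=1, enqueue
    E->G: in-degree(G)=0, level(G)=1, enqueue
    E->H: in-degree(H)=0, level(H)=1, enqueue
  process F: level=0
    F->C: in-degree(C)=1, level(C)>=1
  process A: level=1
    A->C: in-degree(C)=0, level(C)=2, enqueue
  process B: level=1
  process G: level=1
  process H: level=1
  process C: level=2
All levels: A:1, B:1, C:2, D:0, E:0, F:0, G:1, H:1
max level = 2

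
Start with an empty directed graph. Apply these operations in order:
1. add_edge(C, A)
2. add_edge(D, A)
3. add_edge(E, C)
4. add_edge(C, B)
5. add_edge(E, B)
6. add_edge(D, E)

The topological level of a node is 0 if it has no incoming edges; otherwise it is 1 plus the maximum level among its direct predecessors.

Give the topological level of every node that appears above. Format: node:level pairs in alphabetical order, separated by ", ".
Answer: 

Op 1: add_edge(C, A). Edges now: 1
Op 2: add_edge(D, A). Edges now: 2
Op 3: add_edge(E, C). Edges now: 3
Op 4: add_edge(C, B). Edges now: 4
Op 5: add_edge(E, B). Edges now: 5
Op 6: add_edge(D, E). Edges now: 6
Compute levels (Kahn BFS):
  sources (in-degree 0): D
  process D: level=0
    D->A: in-degree(A)=1, level(A)>=1
    D->E: in-degree(E)=0, level(E)=1, enqueue
  process E: level=1
    E->B: in-degree(B)=1, level(B)>=2
    E->C: in-degree(C)=0, level(C)=2, enqueue
  process C: level=2
    C->A: in-degree(A)=0, level(A)=3, enqueue
    C->B: in-degree(B)=0, level(B)=3, enqueue
  process A: level=3
  process B: level=3
All levels: A:3, B:3, C:2, D:0, E:1

Answer: A:3, B:3, C:2, D:0, E:1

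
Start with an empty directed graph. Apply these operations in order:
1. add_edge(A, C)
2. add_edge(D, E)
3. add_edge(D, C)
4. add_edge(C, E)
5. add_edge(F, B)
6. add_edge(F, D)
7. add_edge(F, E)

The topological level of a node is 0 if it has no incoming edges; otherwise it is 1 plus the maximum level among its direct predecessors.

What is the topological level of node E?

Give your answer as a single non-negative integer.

Answer: 3

Derivation:
Op 1: add_edge(A, C). Edges now: 1
Op 2: add_edge(D, E). Edges now: 2
Op 3: add_edge(D, C). Edges now: 3
Op 4: add_edge(C, E). Edges now: 4
Op 5: add_edge(F, B). Edges now: 5
Op 6: add_edge(F, D). Edges now: 6
Op 7: add_edge(F, E). Edges now: 7
Compute levels (Kahn BFS):
  sources (in-degree 0): A, F
  process A: level=0
    A->C: in-degree(C)=1, level(C)>=1
  process F: level=0
    F->B: in-degree(B)=0, level(B)=1, enqueue
    F->D: in-degree(D)=0, level(D)=1, enqueue
    F->E: in-degree(E)=2, level(E)>=1
  process B: level=1
  process D: level=1
    D->C: in-degree(C)=0, level(C)=2, enqueue
    D->E: in-degree(E)=1, level(E)>=2
  process C: level=2
    C->E: in-degree(E)=0, level(E)=3, enqueue
  process E: level=3
All levels: A:0, B:1, C:2, D:1, E:3, F:0
level(E) = 3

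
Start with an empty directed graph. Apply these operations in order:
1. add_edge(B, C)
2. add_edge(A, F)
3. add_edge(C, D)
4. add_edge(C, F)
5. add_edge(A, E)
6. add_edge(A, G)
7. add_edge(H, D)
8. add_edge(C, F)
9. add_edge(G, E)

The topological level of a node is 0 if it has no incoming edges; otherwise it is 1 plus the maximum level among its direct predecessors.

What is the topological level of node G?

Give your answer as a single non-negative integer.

Answer: 1

Derivation:
Op 1: add_edge(B, C). Edges now: 1
Op 2: add_edge(A, F). Edges now: 2
Op 3: add_edge(C, D). Edges now: 3
Op 4: add_edge(C, F). Edges now: 4
Op 5: add_edge(A, E). Edges now: 5
Op 6: add_edge(A, G). Edges now: 6
Op 7: add_edge(H, D). Edges now: 7
Op 8: add_edge(C, F) (duplicate, no change). Edges now: 7
Op 9: add_edge(G, E). Edges now: 8
Compute levels (Kahn BFS):
  sources (in-degree 0): A, B, H
  process A: level=0
    A->E: in-degree(E)=1, level(E)>=1
    A->F: in-degree(F)=1, level(F)>=1
    A->G: in-degree(G)=0, level(G)=1, enqueue
  process B: level=0
    B->C: in-degree(C)=0, level(C)=1, enqueue
  process H: level=0
    H->D: in-degree(D)=1, level(D)>=1
  process G: level=1
    G->E: in-degree(E)=0, level(E)=2, enqueue
  process C: level=1
    C->D: in-degree(D)=0, level(D)=2, enqueue
    C->F: in-degree(F)=0, level(F)=2, enqueue
  process E: level=2
  process D: level=2
  process F: level=2
All levels: A:0, B:0, C:1, D:2, E:2, F:2, G:1, H:0
level(G) = 1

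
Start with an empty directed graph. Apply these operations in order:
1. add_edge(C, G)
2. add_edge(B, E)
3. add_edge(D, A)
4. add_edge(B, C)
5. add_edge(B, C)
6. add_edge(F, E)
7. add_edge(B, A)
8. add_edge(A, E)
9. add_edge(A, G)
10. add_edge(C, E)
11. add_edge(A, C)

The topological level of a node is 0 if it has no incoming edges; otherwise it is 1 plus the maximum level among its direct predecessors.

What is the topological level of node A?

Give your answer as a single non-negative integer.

Op 1: add_edge(C, G). Edges now: 1
Op 2: add_edge(B, E). Edges now: 2
Op 3: add_edge(D, A). Edges now: 3
Op 4: add_edge(B, C). Edges now: 4
Op 5: add_edge(B, C) (duplicate, no change). Edges now: 4
Op 6: add_edge(F, E). Edges now: 5
Op 7: add_edge(B, A). Edges now: 6
Op 8: add_edge(A, E). Edges now: 7
Op 9: add_edge(A, G). Edges now: 8
Op 10: add_edge(C, E). Edges now: 9
Op 11: add_edge(A, C). Edges now: 10
Compute levels (Kahn BFS):
  sources (in-degree 0): B, D, F
  process B: level=0
    B->A: in-degree(A)=1, level(A)>=1
    B->C: in-degree(C)=1, level(C)>=1
    B->E: in-degree(E)=3, level(E)>=1
  process D: level=0
    D->A: in-degree(A)=0, level(A)=1, enqueue
  process F: level=0
    F->E: in-degree(E)=2, level(E)>=1
  process A: level=1
    A->C: in-degree(C)=0, level(C)=2, enqueue
    A->E: in-degree(E)=1, level(E)>=2
    A->G: in-degree(G)=1, level(G)>=2
  process C: level=2
    C->E: in-degree(E)=0, level(E)=3, enqueue
    C->G: in-degree(G)=0, level(G)=3, enqueue
  process E: level=3
  process G: level=3
All levels: A:1, B:0, C:2, D:0, E:3, F:0, G:3
level(A) = 1

Answer: 1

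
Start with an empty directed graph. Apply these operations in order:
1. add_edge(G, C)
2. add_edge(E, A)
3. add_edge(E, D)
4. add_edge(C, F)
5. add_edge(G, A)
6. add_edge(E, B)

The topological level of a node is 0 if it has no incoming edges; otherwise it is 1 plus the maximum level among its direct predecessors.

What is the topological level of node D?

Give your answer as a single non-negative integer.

Answer: 1

Derivation:
Op 1: add_edge(G, C). Edges now: 1
Op 2: add_edge(E, A). Edges now: 2
Op 3: add_edge(E, D). Edges now: 3
Op 4: add_edge(C, F). Edges now: 4
Op 5: add_edge(G, A). Edges now: 5
Op 6: add_edge(E, B). Edges now: 6
Compute levels (Kahn BFS):
  sources (in-degree 0): E, G
  process E: level=0
    E->A: in-degree(A)=1, level(A)>=1
    E->B: in-degree(B)=0, level(B)=1, enqueue
    E->D: in-degree(D)=0, level(D)=1, enqueue
  process G: level=0
    G->A: in-degree(A)=0, level(A)=1, enqueue
    G->C: in-degree(C)=0, level(C)=1, enqueue
  process B: level=1
  process D: level=1
  process A: level=1
  process C: level=1
    C->F: in-degree(F)=0, level(F)=2, enqueue
  process F: level=2
All levels: A:1, B:1, C:1, D:1, E:0, F:2, G:0
level(D) = 1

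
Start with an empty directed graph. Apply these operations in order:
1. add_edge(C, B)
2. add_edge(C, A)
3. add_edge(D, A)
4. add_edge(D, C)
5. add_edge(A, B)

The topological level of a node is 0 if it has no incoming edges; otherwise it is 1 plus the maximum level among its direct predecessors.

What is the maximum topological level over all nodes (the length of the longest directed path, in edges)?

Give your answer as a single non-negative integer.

Answer: 3

Derivation:
Op 1: add_edge(C, B). Edges now: 1
Op 2: add_edge(C, A). Edges now: 2
Op 3: add_edge(D, A). Edges now: 3
Op 4: add_edge(D, C). Edges now: 4
Op 5: add_edge(A, B). Edges now: 5
Compute levels (Kahn BFS):
  sources (in-degree 0): D
  process D: level=0
    D->A: in-degree(A)=1, level(A)>=1
    D->C: in-degree(C)=0, level(C)=1, enqueue
  process C: level=1
    C->A: in-degree(A)=0, level(A)=2, enqueue
    C->B: in-degree(B)=1, level(B)>=2
  process A: level=2
    A->B: in-degree(B)=0, level(B)=3, enqueue
  process B: level=3
All levels: A:2, B:3, C:1, D:0
max level = 3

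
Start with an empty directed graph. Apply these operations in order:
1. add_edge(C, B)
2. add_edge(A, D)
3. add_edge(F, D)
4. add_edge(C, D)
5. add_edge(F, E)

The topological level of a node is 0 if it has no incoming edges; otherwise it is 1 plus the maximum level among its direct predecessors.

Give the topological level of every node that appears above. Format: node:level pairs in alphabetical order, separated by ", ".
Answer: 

Op 1: add_edge(C, B). Edges now: 1
Op 2: add_edge(A, D). Edges now: 2
Op 3: add_edge(F, D). Edges now: 3
Op 4: add_edge(C, D). Edges now: 4
Op 5: add_edge(F, E). Edges now: 5
Compute levels (Kahn BFS):
  sources (in-degree 0): A, C, F
  process A: level=0
    A->D: in-degree(D)=2, level(D)>=1
  process C: level=0
    C->B: in-degree(B)=0, level(B)=1, enqueue
    C->D: in-degree(D)=1, level(D)>=1
  process F: level=0
    F->D: in-degree(D)=0, level(D)=1, enqueue
    F->E: in-degree(E)=0, level(E)=1, enqueue
  process B: level=1
  process D: level=1
  process E: level=1
All levels: A:0, B:1, C:0, D:1, E:1, F:0

Answer: A:0, B:1, C:0, D:1, E:1, F:0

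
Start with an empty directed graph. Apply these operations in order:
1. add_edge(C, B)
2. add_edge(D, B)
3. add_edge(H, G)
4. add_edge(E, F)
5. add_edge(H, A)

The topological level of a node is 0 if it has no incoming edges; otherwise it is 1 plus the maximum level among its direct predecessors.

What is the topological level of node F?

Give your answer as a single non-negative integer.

Op 1: add_edge(C, B). Edges now: 1
Op 2: add_edge(D, B). Edges now: 2
Op 3: add_edge(H, G). Edges now: 3
Op 4: add_edge(E, F). Edges now: 4
Op 5: add_edge(H, A). Edges now: 5
Compute levels (Kahn BFS):
  sources (in-degree 0): C, D, E, H
  process C: level=0
    C->B: in-degree(B)=1, level(B)>=1
  process D: level=0
    D->B: in-degree(B)=0, level(B)=1, enqueue
  process E: level=0
    E->F: in-degree(F)=0, level(F)=1, enqueue
  process H: level=0
    H->A: in-degree(A)=0, level(A)=1, enqueue
    H->G: in-degree(G)=0, level(G)=1, enqueue
  process B: level=1
  process F: level=1
  process A: level=1
  process G: level=1
All levels: A:1, B:1, C:0, D:0, E:0, F:1, G:1, H:0
level(F) = 1

Answer: 1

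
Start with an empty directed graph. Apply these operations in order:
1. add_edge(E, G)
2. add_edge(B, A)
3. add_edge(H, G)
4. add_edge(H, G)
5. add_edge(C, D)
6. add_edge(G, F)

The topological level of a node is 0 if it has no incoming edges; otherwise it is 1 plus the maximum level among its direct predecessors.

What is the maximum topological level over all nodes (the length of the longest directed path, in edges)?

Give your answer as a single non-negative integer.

Answer: 2

Derivation:
Op 1: add_edge(E, G). Edges now: 1
Op 2: add_edge(B, A). Edges now: 2
Op 3: add_edge(H, G). Edges now: 3
Op 4: add_edge(H, G) (duplicate, no change). Edges now: 3
Op 5: add_edge(C, D). Edges now: 4
Op 6: add_edge(G, F). Edges now: 5
Compute levels (Kahn BFS):
  sources (in-degree 0): B, C, E, H
  process B: level=0
    B->A: in-degree(A)=0, level(A)=1, enqueue
  process C: level=0
    C->D: in-degree(D)=0, level(D)=1, enqueue
  process E: level=0
    E->G: in-degree(G)=1, level(G)>=1
  process H: level=0
    H->G: in-degree(G)=0, level(G)=1, enqueue
  process A: level=1
  process D: level=1
  process G: level=1
    G->F: in-degree(F)=0, level(F)=2, enqueue
  process F: level=2
All levels: A:1, B:0, C:0, D:1, E:0, F:2, G:1, H:0
max level = 2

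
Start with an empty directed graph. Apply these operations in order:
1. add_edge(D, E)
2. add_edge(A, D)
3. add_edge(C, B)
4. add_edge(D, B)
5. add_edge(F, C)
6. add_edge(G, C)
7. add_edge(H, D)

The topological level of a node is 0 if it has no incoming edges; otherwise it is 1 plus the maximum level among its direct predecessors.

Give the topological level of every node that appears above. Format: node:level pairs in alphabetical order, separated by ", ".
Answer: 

Op 1: add_edge(D, E). Edges now: 1
Op 2: add_edge(A, D). Edges now: 2
Op 3: add_edge(C, B). Edges now: 3
Op 4: add_edge(D, B). Edges now: 4
Op 5: add_edge(F, C). Edges now: 5
Op 6: add_edge(G, C). Edges now: 6
Op 7: add_edge(H, D). Edges now: 7
Compute levels (Kahn BFS):
  sources (in-degree 0): A, F, G, H
  process A: level=0
    A->D: in-degree(D)=1, level(D)>=1
  process F: level=0
    F->C: in-degree(C)=1, level(C)>=1
  process G: level=0
    G->C: in-degree(C)=0, level(C)=1, enqueue
  process H: level=0
    H->D: in-degree(D)=0, level(D)=1, enqueue
  process C: level=1
    C->B: in-degree(B)=1, level(B)>=2
  process D: level=1
    D->B: in-degree(B)=0, level(B)=2, enqueue
    D->E: in-degree(E)=0, level(E)=2, enqueue
  process B: level=2
  process E: level=2
All levels: A:0, B:2, C:1, D:1, E:2, F:0, G:0, H:0

Answer: A:0, B:2, C:1, D:1, E:2, F:0, G:0, H:0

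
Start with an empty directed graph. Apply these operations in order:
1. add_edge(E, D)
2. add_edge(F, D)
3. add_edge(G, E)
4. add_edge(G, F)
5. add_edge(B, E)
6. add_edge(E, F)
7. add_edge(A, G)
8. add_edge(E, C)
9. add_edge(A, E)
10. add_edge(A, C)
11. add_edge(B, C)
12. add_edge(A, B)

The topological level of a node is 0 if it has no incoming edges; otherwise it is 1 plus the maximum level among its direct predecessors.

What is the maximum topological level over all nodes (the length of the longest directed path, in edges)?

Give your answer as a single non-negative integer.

Answer: 4

Derivation:
Op 1: add_edge(E, D). Edges now: 1
Op 2: add_edge(F, D). Edges now: 2
Op 3: add_edge(G, E). Edges now: 3
Op 4: add_edge(G, F). Edges now: 4
Op 5: add_edge(B, E). Edges now: 5
Op 6: add_edge(E, F). Edges now: 6
Op 7: add_edge(A, G). Edges now: 7
Op 8: add_edge(E, C). Edges now: 8
Op 9: add_edge(A, E). Edges now: 9
Op 10: add_edge(A, C). Edges now: 10
Op 11: add_edge(B, C). Edges now: 11
Op 12: add_edge(A, B). Edges now: 12
Compute levels (Kahn BFS):
  sources (in-degree 0): A
  process A: level=0
    A->B: in-degree(B)=0, level(B)=1, enqueue
    A->C: in-degree(C)=2, level(C)>=1
    A->E: in-degree(E)=2, level(E)>=1
    A->G: in-degree(G)=0, level(G)=1, enqueue
  process B: level=1
    B->C: in-degree(C)=1, level(C)>=2
    B->E: in-degree(E)=1, level(E)>=2
  process G: level=1
    G->E: in-degree(E)=0, level(E)=2, enqueue
    G->F: in-degree(F)=1, level(F)>=2
  process E: level=2
    E->C: in-degree(C)=0, level(C)=3, enqueue
    E->D: in-degree(D)=1, level(D)>=3
    E->F: in-degree(F)=0, level(F)=3, enqueue
  process C: level=3
  process F: level=3
    F->D: in-degree(D)=0, level(D)=4, enqueue
  process D: level=4
All levels: A:0, B:1, C:3, D:4, E:2, F:3, G:1
max level = 4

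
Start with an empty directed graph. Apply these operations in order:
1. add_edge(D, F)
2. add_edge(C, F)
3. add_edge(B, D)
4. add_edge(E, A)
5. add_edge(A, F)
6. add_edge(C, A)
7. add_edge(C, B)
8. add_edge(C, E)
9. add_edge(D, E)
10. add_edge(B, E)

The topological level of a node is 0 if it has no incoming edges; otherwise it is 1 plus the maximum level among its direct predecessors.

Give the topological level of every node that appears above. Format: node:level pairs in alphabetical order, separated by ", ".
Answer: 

Op 1: add_edge(D, F). Edges now: 1
Op 2: add_edge(C, F). Edges now: 2
Op 3: add_edge(B, D). Edges now: 3
Op 4: add_edge(E, A). Edges now: 4
Op 5: add_edge(A, F). Edges now: 5
Op 6: add_edge(C, A). Edges now: 6
Op 7: add_edge(C, B). Edges now: 7
Op 8: add_edge(C, E). Edges now: 8
Op 9: add_edge(D, E). Edges now: 9
Op 10: add_edge(B, E). Edges now: 10
Compute levels (Kahn BFS):
  sources (in-degree 0): C
  process C: level=0
    C->A: in-degree(A)=1, level(A)>=1
    C->B: in-degree(B)=0, level(B)=1, enqueue
    C->E: in-degree(E)=2, level(E)>=1
    C->F: in-degree(F)=2, level(F)>=1
  process B: level=1
    B->D: in-degree(D)=0, level(D)=2, enqueue
    B->E: in-degree(E)=1, level(E)>=2
  process D: level=2
    D->E: in-degree(E)=0, level(E)=3, enqueue
    D->F: in-degree(F)=1, level(F)>=3
  process E: level=3
    E->A: in-degree(A)=0, level(A)=4, enqueue
  process A: level=4
    A->F: in-degree(F)=0, level(F)=5, enqueue
  process F: level=5
All levels: A:4, B:1, C:0, D:2, E:3, F:5

Answer: A:4, B:1, C:0, D:2, E:3, F:5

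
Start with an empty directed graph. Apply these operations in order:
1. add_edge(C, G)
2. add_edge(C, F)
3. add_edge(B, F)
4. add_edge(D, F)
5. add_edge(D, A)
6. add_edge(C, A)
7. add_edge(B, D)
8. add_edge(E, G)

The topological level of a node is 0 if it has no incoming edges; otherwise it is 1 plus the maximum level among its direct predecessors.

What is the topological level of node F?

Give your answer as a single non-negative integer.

Op 1: add_edge(C, G). Edges now: 1
Op 2: add_edge(C, F). Edges now: 2
Op 3: add_edge(B, F). Edges now: 3
Op 4: add_edge(D, F). Edges now: 4
Op 5: add_edge(D, A). Edges now: 5
Op 6: add_edge(C, A). Edges now: 6
Op 7: add_edge(B, D). Edges now: 7
Op 8: add_edge(E, G). Edges now: 8
Compute levels (Kahn BFS):
  sources (in-degree 0): B, C, E
  process B: level=0
    B->D: in-degree(D)=0, level(D)=1, enqueue
    B->F: in-degree(F)=2, level(F)>=1
  process C: level=0
    C->A: in-degree(A)=1, level(A)>=1
    C->F: in-degree(F)=1, level(F)>=1
    C->G: in-degree(G)=1, level(G)>=1
  process E: level=0
    E->G: in-degree(G)=0, level(G)=1, enqueue
  process D: level=1
    D->A: in-degree(A)=0, level(A)=2, enqueue
    D->F: in-degree(F)=0, level(F)=2, enqueue
  process G: level=1
  process A: level=2
  process F: level=2
All levels: A:2, B:0, C:0, D:1, E:0, F:2, G:1
level(F) = 2

Answer: 2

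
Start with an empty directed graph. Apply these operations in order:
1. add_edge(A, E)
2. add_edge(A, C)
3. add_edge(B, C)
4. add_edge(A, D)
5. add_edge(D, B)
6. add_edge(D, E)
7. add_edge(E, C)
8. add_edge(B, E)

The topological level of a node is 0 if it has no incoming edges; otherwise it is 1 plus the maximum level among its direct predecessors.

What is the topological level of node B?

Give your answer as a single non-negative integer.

Op 1: add_edge(A, E). Edges now: 1
Op 2: add_edge(A, C). Edges now: 2
Op 3: add_edge(B, C). Edges now: 3
Op 4: add_edge(A, D). Edges now: 4
Op 5: add_edge(D, B). Edges now: 5
Op 6: add_edge(D, E). Edges now: 6
Op 7: add_edge(E, C). Edges now: 7
Op 8: add_edge(B, E). Edges now: 8
Compute levels (Kahn BFS):
  sources (in-degree 0): A
  process A: level=0
    A->C: in-degree(C)=2, level(C)>=1
    A->D: in-degree(D)=0, level(D)=1, enqueue
    A->E: in-degree(E)=2, level(E)>=1
  process D: level=1
    D->B: in-degree(B)=0, level(B)=2, enqueue
    D->E: in-degree(E)=1, level(E)>=2
  process B: level=2
    B->C: in-degree(C)=1, level(C)>=3
    B->E: in-degree(E)=0, level(E)=3, enqueue
  process E: level=3
    E->C: in-degree(C)=0, level(C)=4, enqueue
  process C: level=4
All levels: A:0, B:2, C:4, D:1, E:3
level(B) = 2

Answer: 2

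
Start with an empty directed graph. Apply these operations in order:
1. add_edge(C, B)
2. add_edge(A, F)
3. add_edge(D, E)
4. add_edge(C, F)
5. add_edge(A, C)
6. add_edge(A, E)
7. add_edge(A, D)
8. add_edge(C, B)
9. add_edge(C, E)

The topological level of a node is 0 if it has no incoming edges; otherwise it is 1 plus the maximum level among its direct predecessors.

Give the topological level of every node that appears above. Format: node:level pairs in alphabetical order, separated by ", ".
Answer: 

Op 1: add_edge(C, B). Edges now: 1
Op 2: add_edge(A, F). Edges now: 2
Op 3: add_edge(D, E). Edges now: 3
Op 4: add_edge(C, F). Edges now: 4
Op 5: add_edge(A, C). Edges now: 5
Op 6: add_edge(A, E). Edges now: 6
Op 7: add_edge(A, D). Edges now: 7
Op 8: add_edge(C, B) (duplicate, no change). Edges now: 7
Op 9: add_edge(C, E). Edges now: 8
Compute levels (Kahn BFS):
  sources (in-degree 0): A
  process A: level=0
    A->C: in-degree(C)=0, level(C)=1, enqueue
    A->D: in-degree(D)=0, level(D)=1, enqueue
    A->E: in-degree(E)=2, level(E)>=1
    A->F: in-degree(F)=1, level(F)>=1
  process C: level=1
    C->B: in-degree(B)=0, level(B)=2, enqueue
    C->E: in-degree(E)=1, level(E)>=2
    C->F: in-degree(F)=0, level(F)=2, enqueue
  process D: level=1
    D->E: in-degree(E)=0, level(E)=2, enqueue
  process B: level=2
  process F: level=2
  process E: level=2
All levels: A:0, B:2, C:1, D:1, E:2, F:2

Answer: A:0, B:2, C:1, D:1, E:2, F:2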